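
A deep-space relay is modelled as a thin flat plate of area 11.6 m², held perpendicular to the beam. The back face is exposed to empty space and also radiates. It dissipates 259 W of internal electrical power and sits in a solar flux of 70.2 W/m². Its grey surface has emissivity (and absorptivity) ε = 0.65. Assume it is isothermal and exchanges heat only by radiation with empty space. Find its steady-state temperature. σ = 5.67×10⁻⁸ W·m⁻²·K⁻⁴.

At steady state, absorbed solar power + internal power = radiated power.
Absorbed: α·S·A_cross = 0.65·70.2·11.60 = 529.3 W (cross-section A).
Total input = 529.3 + 259 = 788.3 W.
Radiated: εσ·A_surf·T⁴ with A_surf = 2A = 23.20 m².
T⁴ = 788.3/(0.65·5.67×10⁻⁸·23.20) = 9.220×10⁸ K⁴.

T ≈ 174 K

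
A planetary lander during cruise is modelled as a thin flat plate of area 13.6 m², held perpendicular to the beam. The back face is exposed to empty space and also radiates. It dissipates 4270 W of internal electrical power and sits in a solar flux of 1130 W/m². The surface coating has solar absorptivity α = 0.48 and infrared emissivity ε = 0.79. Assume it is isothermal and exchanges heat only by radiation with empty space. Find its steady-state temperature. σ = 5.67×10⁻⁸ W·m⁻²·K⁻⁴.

T ≈ 313 K

At steady state, absorbed solar power + internal power = radiated power.
Absorbed: α·S·A_cross = 0.48·1130·13.60 = 7377 W (cross-section A).
Total input = 7377 + 4270 = 11650 W.
Radiated: εσ·A_surf·T⁴ with A_surf = 2A = 27.20 m².
T⁴ = 11650/(0.79·5.67×10⁻⁸·27.20) = 9.559×10⁹ K⁴.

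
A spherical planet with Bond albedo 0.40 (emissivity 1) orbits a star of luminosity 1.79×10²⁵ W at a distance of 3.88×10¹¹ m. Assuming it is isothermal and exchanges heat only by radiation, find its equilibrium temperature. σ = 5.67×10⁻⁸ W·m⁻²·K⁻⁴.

First find the stellar flux at distance d: S = L/(4πd²) = 1.79×10²⁵/(4π·(3.88×10¹¹)²) = 9.462 W/m².
For an isothermal sphere, absorbed (1−a)S·πr² = emitted σ·4πr²·T⁴, so T⁴ = (1−a)S/(4σ).
T⁴ = 0.600·9.462/(4·5.67×10⁻⁸) = 2.503×10⁷ K⁴.

T ≈ 70.7 K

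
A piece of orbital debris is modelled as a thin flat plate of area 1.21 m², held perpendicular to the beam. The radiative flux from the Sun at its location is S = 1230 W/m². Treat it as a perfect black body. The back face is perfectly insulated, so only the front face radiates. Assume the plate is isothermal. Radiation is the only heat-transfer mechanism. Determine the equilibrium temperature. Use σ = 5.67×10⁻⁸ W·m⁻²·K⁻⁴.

At equilibrium, absorbed power = emitted power.
Absorbing cross-section = A = 1.210 m²; emitting surface = A = 1.210 m² (ratio 1).
S·A_cross = εσ·A_surf·T⁴  ⇒  T⁴ = S/(1σ).
T⁴ = 1.00·1230/(1·5.67×10⁻⁸) = 2.169×10¹⁰ K⁴.
T = (2.169×10¹⁰)^(1/4).

T ≈ 384 K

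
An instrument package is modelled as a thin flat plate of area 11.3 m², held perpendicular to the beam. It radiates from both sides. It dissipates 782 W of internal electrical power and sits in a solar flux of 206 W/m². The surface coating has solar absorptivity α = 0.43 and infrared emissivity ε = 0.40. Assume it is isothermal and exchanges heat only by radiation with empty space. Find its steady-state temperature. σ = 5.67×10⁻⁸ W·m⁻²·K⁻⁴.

At steady state, absorbed solar power + internal power = radiated power.
Absorbed: α·S·A_cross = 0.43·206·11.30 = 1001 W (cross-section A).
Total input = 1001 + 782 = 1783 W.
Radiated: εσ·A_surf·T⁴ with A_surf = 2A = 22.60 m².
T⁴ = 1783/(0.40·5.67×10⁻⁸·22.60) = 3.478×10⁹ K⁴.

T ≈ 243 K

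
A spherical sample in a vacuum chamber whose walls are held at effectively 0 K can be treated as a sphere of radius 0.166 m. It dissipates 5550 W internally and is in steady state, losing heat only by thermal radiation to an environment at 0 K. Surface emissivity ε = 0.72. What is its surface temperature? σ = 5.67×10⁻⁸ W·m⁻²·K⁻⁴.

Steady state: internal power = radiated power, P = εσA T⁴.
Radiating area A = 4πr² = 0.3463 m².
T⁴ = P/(εσA) = 5550/(0.72·5.67×10⁻⁸·0.3463) = 3.926×10¹¹ K⁴.
T = (3.926×10¹¹)^(1/4).

T ≈ 792 K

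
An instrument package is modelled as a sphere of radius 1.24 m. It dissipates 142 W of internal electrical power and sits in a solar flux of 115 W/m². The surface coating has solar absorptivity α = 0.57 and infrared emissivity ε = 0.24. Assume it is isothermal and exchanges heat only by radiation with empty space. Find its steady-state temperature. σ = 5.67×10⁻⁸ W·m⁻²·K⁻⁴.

At steady state, absorbed solar power + internal power = radiated power.
Absorbed: α·S·A_cross = 0.57·115·4.831 = 316.6 W (cross-section πr²).
Total input = 316.6 + 142 = 458.6 W.
Radiated: εσ·A_surf·T⁴ with A_surf = 4πr² = 19.32 m².
T⁴ = 458.6/(0.24·5.67×10⁻⁸·19.32) = 1.744×10⁹ K⁴.

T ≈ 204 K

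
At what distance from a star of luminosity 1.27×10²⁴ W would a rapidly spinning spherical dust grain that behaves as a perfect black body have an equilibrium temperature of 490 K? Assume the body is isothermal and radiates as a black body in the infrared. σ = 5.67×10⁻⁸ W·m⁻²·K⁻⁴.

d ≈ 2.78×10⁹ m

For an isothermal black-emitting sphere, (1−a)S·πr² = σ·4πr²·T⁴ ⇒ S = 4σT⁴/(1−a).
S = 4·5.67×10⁻⁸·(490)⁴/1.00 = 13070 W/m².
Flux falls as S = L/(4πd²), so d = √(L/(4πS)) = √(1.27×10²⁴/(4π·13070)).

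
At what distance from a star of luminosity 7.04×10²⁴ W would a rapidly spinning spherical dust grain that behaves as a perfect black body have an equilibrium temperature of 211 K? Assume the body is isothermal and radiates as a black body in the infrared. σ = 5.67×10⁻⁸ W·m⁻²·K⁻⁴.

d ≈ 3.53×10¹⁰ m

For an isothermal black-emitting sphere, (1−a)S·πr² = σ·4πr²·T⁴ ⇒ S = 4σT⁴/(1−a).
S = 4·5.67×10⁻⁸·(211)⁴/1.00 = 449.5 W/m².
Flux falls as S = L/(4πd²), so d = √(L/(4πS)) = √(7.04×10²⁴/(4π·449.5)).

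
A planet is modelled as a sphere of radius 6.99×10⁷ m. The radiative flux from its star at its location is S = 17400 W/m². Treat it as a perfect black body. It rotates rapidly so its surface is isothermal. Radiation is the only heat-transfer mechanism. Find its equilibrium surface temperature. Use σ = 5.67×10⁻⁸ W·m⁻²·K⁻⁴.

At equilibrium, absorbed power = emitted power.
Absorbing cross-section = πr² = 1.535×10¹⁶ m²; emitting surface = 4πr² = 6.140×10¹⁶ m² (ratio 4).
S·A_cross = εσ·A_surf·T⁴  ⇒  T⁴ = S/(4σ).
T⁴ = 1.00·17400/(4·5.67×10⁻⁸) = 7.672×10¹⁰ K⁴.
T = (7.672×10¹⁰)^(1/4).

T ≈ 526 K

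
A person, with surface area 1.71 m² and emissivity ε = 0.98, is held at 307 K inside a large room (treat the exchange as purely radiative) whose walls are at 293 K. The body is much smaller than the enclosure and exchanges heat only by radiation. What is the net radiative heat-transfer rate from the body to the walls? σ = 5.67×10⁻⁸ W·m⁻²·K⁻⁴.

For a small grey body in a large enclosure: P_net = εσA(T_body⁴ − T_wall⁴).
A = 1.71 m²; T_body⁴ − T_wall⁴ = 8.883×10⁹ − 7.370×10⁹ = 1.513×10⁹ K⁴.
|P_net| = 0.98·5.67×10⁻⁸·1.710·1.513×10⁹.

P_net ≈ 144 W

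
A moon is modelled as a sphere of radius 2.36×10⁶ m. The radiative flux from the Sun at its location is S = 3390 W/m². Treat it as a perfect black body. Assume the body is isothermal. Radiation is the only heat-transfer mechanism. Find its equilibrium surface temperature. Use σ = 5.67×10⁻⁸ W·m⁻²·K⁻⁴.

At equilibrium, absorbed power = emitted power.
Absorbing cross-section = πr² = 1.750×10¹³ m²; emitting surface = 4πr² = 6.999×10¹³ m² (ratio 4).
S·A_cross = εσ·A_surf·T⁴  ⇒  T⁴ = S/(4σ).
T⁴ = 1.00·3390/(4·5.67×10⁻⁸) = 1.495×10¹⁰ K⁴.
T = (1.495×10¹⁰)^(1/4).

T ≈ 350 K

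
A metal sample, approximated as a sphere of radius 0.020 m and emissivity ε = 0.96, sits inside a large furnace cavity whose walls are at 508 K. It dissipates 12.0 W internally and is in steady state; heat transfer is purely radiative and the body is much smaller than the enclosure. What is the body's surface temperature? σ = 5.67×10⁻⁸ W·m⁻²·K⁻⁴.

T ≈ 576 K

For a small grey body in a large enclosure, net radiated power = εσA(T⁴ − T_w⁴).
Steady state: P = εσA(T⁴ − T_w⁴) with A = 4πr² = 0.005027 m².
T⁴ = P/(εσA) + T_w⁴ = 12.0/(0.96·5.67×10⁻⁸·0.005027) + (508)⁴
    = 4.386×10¹⁰ + 6.660×10¹⁰ = 1.105×10¹¹ K⁴.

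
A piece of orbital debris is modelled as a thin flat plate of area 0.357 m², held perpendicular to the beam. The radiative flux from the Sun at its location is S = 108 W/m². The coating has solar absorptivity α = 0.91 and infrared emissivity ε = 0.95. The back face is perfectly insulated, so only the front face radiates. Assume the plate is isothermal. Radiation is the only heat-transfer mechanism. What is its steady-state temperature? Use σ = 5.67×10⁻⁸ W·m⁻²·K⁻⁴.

At equilibrium, absorbed power = emitted power.
Absorbing cross-section = A = 0.3570 m²; emitting surface = A = 0.3570 m² (ratio 1).
αS·A_cross = εσ·A_surf·T⁴  ⇒  T⁴ = αS/(ε·1σ).
T⁴ = 0.910·108/(0.95·1·5.67×10⁻⁸) = 1.825×10⁹ K⁴.
T = (1.825×10⁹)^(1/4).

T ≈ 207 K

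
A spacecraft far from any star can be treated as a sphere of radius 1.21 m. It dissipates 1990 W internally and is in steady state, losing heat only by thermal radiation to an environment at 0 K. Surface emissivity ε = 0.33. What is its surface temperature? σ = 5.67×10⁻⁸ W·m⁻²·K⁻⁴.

Steady state: internal power = radiated power, P = εσA T⁴.
Radiating area A = 4πr² = 18.40 m².
T⁴ = P/(εσA) = 1990/(0.33·5.67×10⁻⁸·18.40) = 5.781×10⁹ K⁴.
T = (5.781×10⁹)^(1/4).

T ≈ 276 K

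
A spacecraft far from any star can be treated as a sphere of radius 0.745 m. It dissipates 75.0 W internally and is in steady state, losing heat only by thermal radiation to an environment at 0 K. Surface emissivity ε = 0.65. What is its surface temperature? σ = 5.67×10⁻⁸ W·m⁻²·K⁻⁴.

T ≈ 131 K

Steady state: internal power = radiated power, P = εσA T⁴.
Radiating area A = 4πr² = 6.975 m².
T⁴ = P/(εσA) = 75.0/(0.65·5.67×10⁻⁸·6.975) = 2.918×10⁸ K⁴.
T = (2.918×10⁸)^(1/4).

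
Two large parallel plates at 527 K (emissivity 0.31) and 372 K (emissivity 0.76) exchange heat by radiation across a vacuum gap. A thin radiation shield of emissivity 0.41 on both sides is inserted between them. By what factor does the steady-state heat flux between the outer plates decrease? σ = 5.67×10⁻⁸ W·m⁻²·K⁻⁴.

Without shield: q₀ = σΔ(T⁴)/(1/ε₁+1/ε₂−1) with denominator 3.542.
With shield the two gaps are in series; the resistances add: (1/ε₁+1/ε_s−1)+(1/ε_s+1/ε₂−1) = 4.665+2.755 = 7.420.
Heat-flux ratio q₀/q = 7.420/3.542.

factor ≈ 2.10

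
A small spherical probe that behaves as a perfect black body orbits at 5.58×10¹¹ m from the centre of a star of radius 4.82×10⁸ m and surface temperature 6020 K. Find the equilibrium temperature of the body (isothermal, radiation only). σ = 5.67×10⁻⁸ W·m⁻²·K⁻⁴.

The star's surface emits σT_*⁴; at distance d the flux is S = σT_*⁴(R_*/d)².
S = 5.67×10⁻⁸·(6020)⁴·(4.82×10⁸/5.58×10¹¹)² = 55.56 W/m².
For an isothermal sphere T⁴ = (1−a)S/(4σ) = 2.450×10⁸ K⁴.

T ≈ 125 K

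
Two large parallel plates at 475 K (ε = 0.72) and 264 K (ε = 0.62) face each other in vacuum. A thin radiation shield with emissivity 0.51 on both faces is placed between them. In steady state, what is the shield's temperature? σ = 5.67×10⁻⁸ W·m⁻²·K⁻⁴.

T_s ≈ 412 K

In steady state the net flux on the hot side equals that on the cold side.
σ(T₁⁴−T_s⁴)/D₁ = σ(T_s⁴−T₂⁴)/D₂, with D₁ = 1/ε₁+1/ε_s−1 = 2.350, D₂ = 1/ε_s+1/ε₂−1 = 2.574.
Solve for T_s⁴: T_s⁴ = (D₂·T₁⁴ + D₁·T₂⁴)/(D₁+D₂) = 2.893×10¹⁰ K⁴.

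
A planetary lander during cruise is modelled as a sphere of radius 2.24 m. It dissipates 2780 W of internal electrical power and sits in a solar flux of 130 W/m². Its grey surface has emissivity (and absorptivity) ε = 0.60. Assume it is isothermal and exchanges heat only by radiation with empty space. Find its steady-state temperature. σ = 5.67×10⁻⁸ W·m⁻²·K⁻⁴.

T ≈ 208 K

At steady state, absorbed solar power + internal power = radiated power.
Absorbed: α·S·A_cross = 0.60·130·15.76 = 1230 W (cross-section πr²).
Total input = 1230 + 2780 = 4010 W.
Radiated: εσ·A_surf·T⁴ with A_surf = 4πr² = 63.05 m².
T⁴ = 4010/(0.60·5.67×10⁻⁸·63.05) = 1.869×10⁹ K⁴.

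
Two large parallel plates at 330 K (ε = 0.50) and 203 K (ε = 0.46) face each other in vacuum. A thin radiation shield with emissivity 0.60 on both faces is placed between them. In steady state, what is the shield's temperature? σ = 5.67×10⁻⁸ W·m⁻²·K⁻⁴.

T_s ≈ 289 K

In steady state the net flux on the hot side equals that on the cold side.
σ(T₁⁴−T_s⁴)/D₁ = σ(T_s⁴−T₂⁴)/D₂, with D₁ = 1/ε₁+1/ε_s−1 = 2.667, D₂ = 1/ε_s+1/ε₂−1 = 2.841.
Solve for T_s⁴: T_s⁴ = (D₂·T₁⁴ + D₁·T₂⁴)/(D₁+D₂) = 6.939×10⁹ K⁴.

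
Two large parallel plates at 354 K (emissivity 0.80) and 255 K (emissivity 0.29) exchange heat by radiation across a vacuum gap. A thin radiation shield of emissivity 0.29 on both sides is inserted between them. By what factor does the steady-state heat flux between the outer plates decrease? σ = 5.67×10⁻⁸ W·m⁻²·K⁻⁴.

Without shield: q₀ = σΔ(T⁴)/(1/ε₁+1/ε₂−1) with denominator 3.698.
With shield the two gaps are in series; the resistances add: (1/ε₁+1/ε_s−1)+(1/ε_s+1/ε₂−1) = 3.698+5.897 = 9.595.
Heat-flux ratio q₀/q = 9.595/3.698.

factor ≈ 2.59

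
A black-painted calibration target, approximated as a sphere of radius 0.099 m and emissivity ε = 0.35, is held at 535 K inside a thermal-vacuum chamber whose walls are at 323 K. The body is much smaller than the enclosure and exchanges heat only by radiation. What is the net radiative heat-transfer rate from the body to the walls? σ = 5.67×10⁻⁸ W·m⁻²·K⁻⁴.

For a small grey body in a large enclosure: P_net = εσA(T_body⁴ − T_wall⁴).
A = 4πr² = 0.1232 m²; T_body⁴ − T_wall⁴ = 8.192×10¹⁰ − 1.088×10¹⁰ = 7.104×10¹⁰ K⁴.
|P_net| = 0.35·5.67×10⁻⁸·0.1232·7.104×10¹⁰.

P_net ≈ 174 W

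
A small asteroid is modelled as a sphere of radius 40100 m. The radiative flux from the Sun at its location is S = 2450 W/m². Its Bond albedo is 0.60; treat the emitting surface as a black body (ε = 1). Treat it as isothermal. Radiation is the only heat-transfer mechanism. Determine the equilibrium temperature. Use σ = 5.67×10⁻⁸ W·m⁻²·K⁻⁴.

T ≈ 256 K

At equilibrium, absorbed power = emitted power.
Absorbing cross-section = πr² = 5.052×10⁹ m²; emitting surface = 4πr² = 2.021×10¹⁰ m² (ratio 4).
(1−a)S·A_cross = εσ·A_surf·T⁴  ⇒  T⁴ = (1−a)S/(4σ).
T⁴ = 0.400·2450/(4·5.67×10⁻⁸) = 4.321×10⁹ K⁴.
T = (4.321×10⁹)^(1/4).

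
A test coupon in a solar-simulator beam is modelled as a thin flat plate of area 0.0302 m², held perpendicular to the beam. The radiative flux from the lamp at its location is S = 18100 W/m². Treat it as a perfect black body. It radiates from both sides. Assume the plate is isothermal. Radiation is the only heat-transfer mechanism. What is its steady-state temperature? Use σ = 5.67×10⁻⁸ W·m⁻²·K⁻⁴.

T ≈ 632 K

At equilibrium, absorbed power = emitted power.
Absorbing cross-section = A = 0.03020 m²; emitting surface = 2A = 0.06040 m² (ratio 2).
S·A_cross = εσ·A_surf·T⁴  ⇒  T⁴ = S/(2σ).
T⁴ = 1.00·18100/(2·5.67×10⁻⁸) = 1.596×10¹¹ K⁴.
T = (1.596×10¹¹)^(1/4).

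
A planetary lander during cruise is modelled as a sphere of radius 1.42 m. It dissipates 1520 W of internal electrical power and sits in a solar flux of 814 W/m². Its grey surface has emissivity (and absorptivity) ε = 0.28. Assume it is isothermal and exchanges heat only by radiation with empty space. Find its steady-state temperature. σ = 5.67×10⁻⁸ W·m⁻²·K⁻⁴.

T ≈ 293 K

At steady state, absorbed solar power + internal power = radiated power.
Absorbed: α·S·A_cross = 0.28·814·6.335 = 1444 W (cross-section πr²).
Total input = 1444 + 1520 = 2964 W.
Radiated: εσ·A_surf·T⁴ with A_surf = 4πr² = 25.34 m².
T⁴ = 2964/(0.28·5.67×10⁻⁸·25.34) = 7.368×10⁹ K⁴.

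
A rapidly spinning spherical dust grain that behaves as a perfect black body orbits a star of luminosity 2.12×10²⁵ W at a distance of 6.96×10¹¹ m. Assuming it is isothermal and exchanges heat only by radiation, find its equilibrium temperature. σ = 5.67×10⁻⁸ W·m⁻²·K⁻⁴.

First find the stellar flux at distance d: S = L/(4πd²) = 2.12×10²⁵/(4π·(6.96×10¹¹)²) = 3.483 W/m².
For an isothermal sphere, absorbed (1−a)S·πr² = emitted σ·4πr²·T⁴, so T⁴ = (1−a)S/(4σ).
T⁴ = 1.00·3.483/(4·5.67×10⁻⁸) = 1.536×10⁷ K⁴.

T ≈ 62.6 K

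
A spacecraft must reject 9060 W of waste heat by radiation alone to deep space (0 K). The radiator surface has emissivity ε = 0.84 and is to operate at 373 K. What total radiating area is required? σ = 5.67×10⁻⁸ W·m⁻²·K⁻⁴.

P = εσA T⁴ ⇒ A = P/(εσT⁴).
T⁴ = 1.936×10¹⁰ K⁴.
A = 9060/(0.84 × 5.67×10⁻⁸ × 1.936×10¹⁰).

A ≈ 9.83 m²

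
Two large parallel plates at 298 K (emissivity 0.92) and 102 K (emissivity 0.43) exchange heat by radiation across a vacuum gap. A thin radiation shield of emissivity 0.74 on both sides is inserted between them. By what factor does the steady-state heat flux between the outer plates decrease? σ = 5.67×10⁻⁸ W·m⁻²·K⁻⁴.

factor ≈ 1.71

Without shield: q₀ = σΔ(T⁴)/(1/ε₁+1/ε₂−1) with denominator 2.413.
With shield the two gaps are in series; the resistances add: (1/ε₁+1/ε_s−1)+(1/ε_s+1/ε₂−1) = 1.438+2.677 = 4.115.
Heat-flux ratio q₀/q = 4.115/2.413.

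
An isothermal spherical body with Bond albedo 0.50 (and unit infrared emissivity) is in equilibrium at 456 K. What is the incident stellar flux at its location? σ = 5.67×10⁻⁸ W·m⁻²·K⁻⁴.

S ≈ 19600 W/m²

(1−a)S·πr² = σ·4πr²·T⁴ ⇒ S = 4σT⁴/(1−a).
S = 4·5.67×10⁻⁸·4.324×10¹⁰/0.500.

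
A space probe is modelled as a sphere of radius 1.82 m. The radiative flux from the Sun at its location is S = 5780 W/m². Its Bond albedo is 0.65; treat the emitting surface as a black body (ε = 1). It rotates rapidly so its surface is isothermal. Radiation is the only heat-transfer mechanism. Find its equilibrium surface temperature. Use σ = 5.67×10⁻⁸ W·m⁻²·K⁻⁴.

T ≈ 307 K

At equilibrium, absorbed power = emitted power.
Absorbing cross-section = πr² = 10.41 m²; emitting surface = 4πr² = 41.62 m² (ratio 4).
(1−a)S·A_cross = εσ·A_surf·T⁴  ⇒  T⁴ = (1−a)S/(4σ).
T⁴ = 0.350·5780/(4·5.67×10⁻⁸) = 8.920×10⁹ K⁴.
T = (8.920×10⁹)^(1/4).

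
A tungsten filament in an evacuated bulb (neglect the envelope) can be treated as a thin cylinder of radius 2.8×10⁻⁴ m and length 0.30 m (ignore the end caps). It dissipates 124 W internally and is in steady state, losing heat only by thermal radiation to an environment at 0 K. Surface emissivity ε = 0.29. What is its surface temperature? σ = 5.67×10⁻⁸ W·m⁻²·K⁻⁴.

Steady state: internal power = radiated power, P = εσA T⁴.
Radiating area A = 2πrL = 5.278×10⁻⁴ m².
T⁴ = P/(εσA) = 124/(0.29·5.67×10⁻⁸·5.278×10⁻⁴) = 1.429×10¹³ K⁴.
T = (1.429×10¹³)^(1/4).

T ≈ 1940 K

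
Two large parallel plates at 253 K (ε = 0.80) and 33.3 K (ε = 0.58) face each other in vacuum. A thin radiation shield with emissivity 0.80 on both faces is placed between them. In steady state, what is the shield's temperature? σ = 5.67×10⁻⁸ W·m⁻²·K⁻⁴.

In steady state the net flux on the hot side equals that on the cold side.
σ(T₁⁴−T_s⁴)/D₁ = σ(T_s⁴−T₂⁴)/D₂, with D₁ = 1/ε₁+1/ε_s−1 = 1.500, D₂ = 1/ε_s+1/ε₂−1 = 1.974.
Solve for T_s⁴: T_s⁴ = (D₂·T₁⁴ + D₁·T₂⁴)/(D₁+D₂) = 2.329×10⁹ K⁴.

T_s ≈ 220 K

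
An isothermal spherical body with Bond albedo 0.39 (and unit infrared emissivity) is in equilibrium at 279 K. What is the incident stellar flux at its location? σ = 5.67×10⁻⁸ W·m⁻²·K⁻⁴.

(1−a)S·πr² = σ·4πr²·T⁴ ⇒ S = 4σT⁴/(1−a).
S = 4·5.67×10⁻⁸·6.059×10⁹/0.610.

S ≈ 2250 W/m²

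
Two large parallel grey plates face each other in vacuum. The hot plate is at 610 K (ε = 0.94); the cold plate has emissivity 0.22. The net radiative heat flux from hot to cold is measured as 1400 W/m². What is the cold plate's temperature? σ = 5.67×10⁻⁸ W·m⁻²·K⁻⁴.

q = σ(T₁⁴ − T₂⁴)/(1/ε₁ + 1/ε₂ − 1); denominator = 4.609.
T₂⁴ = T₁⁴ − q·(1/ε₁+1/ε₂−1)/σ = 1.385×10¹¹ − 1400·4.609/5.67×10⁻⁸
    = 2.465×10¹⁰ K⁴.

T₂ ≈ 396 K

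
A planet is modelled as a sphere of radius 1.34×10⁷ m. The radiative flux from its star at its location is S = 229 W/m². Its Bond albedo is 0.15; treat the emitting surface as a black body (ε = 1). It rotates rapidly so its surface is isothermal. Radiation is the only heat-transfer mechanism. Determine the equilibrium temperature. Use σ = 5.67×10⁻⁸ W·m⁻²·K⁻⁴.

T ≈ 171 K

At equilibrium, absorbed power = emitted power.
Absorbing cross-section = πr² = 5.641×10¹⁴ m²; emitting surface = 4πr² = 2.256×10¹⁵ m² (ratio 4).
(1−a)S·A_cross = εσ·A_surf·T⁴  ⇒  T⁴ = (1−a)S/(4σ).
T⁴ = 0.850·229/(4·5.67×10⁻⁸) = 8.582×10⁸ K⁴.
T = (8.582×10⁸)^(1/4).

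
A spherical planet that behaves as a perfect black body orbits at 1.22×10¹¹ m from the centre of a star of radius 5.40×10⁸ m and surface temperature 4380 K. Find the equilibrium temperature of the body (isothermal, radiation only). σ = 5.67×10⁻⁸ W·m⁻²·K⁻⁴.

The star's surface emits σT_*⁴; at distance d the flux is S = σT_*⁴(R_*/d)².
S = 5.67×10⁻⁸·(4380)⁴·(5.40×10⁸/1.22×10¹¹)² = 408.8 W/m².
For an isothermal sphere T⁴ = (1−a)S/(4σ) = 1.803×10⁹ K⁴.

T ≈ 206 K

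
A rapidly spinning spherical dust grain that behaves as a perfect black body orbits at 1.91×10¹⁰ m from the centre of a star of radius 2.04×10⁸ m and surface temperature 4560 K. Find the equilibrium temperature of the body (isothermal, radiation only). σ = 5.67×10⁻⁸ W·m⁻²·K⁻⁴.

T ≈ 333 K

The star's surface emits σT_*⁴; at distance d the flux is S = σT_*⁴(R_*/d)².
S = 5.67×10⁻⁸·(4560)⁴·(2.04×10⁸/1.91×10¹⁰)² = 2797 W/m².
For an isothermal sphere T⁴ = (1−a)S/(4σ) = 1.233×10¹⁰ K⁴.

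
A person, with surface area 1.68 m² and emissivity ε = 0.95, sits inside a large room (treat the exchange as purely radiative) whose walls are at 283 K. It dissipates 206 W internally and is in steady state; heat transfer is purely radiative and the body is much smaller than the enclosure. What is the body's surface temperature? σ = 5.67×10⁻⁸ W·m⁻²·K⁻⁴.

T ≈ 305 K

For a small grey body in a large enclosure, net radiated power = εσA(T⁴ − T_w⁴).
Steady state: P = εσA(T⁴ − T_w⁴) with A = 1.68 m².
T⁴ = P/(εσA) + T_w⁴ = 206/(0.95·5.67×10⁻⁸·1.680) + (283)⁴
    = 2.276×10⁹ + 6.414×10⁹ = 8.691×10⁹ K⁴.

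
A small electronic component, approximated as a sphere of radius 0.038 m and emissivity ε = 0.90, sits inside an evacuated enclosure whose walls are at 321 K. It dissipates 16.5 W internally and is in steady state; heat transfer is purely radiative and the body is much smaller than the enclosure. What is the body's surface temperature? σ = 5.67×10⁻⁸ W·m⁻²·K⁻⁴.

T ≈ 411 K

For a small grey body in a large enclosure, net radiated power = εσA(T⁴ − T_w⁴).
Steady state: P = εσA(T⁴ − T_w⁴) with A = 4πr² = 0.01815 m².
T⁴ = P/(εσA) + T_w⁴ = 16.5/(0.90·5.67×10⁻⁸·0.01815) + (321)⁴
    = 1.782×10¹⁰ + 1.062×10¹⁰ = 2.844×10¹⁰ K⁴.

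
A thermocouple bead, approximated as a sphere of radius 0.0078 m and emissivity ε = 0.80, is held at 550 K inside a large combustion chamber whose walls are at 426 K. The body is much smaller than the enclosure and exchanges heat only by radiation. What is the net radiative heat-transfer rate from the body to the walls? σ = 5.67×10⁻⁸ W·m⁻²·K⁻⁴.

P_net ≈ 2.03 W

For a small grey body in a large enclosure: P_net = εσA(T_body⁴ − T_wall⁴).
A = 4πr² = 7.645×10⁻⁴ m²; T_body⁴ − T_wall⁴ = 9.151×10¹⁰ − 3.293×10¹⁰ = 5.857×10¹⁰ K⁴.
|P_net| = 0.80·5.67×10⁻⁸·7.645×10⁻⁴·5.857×10¹⁰.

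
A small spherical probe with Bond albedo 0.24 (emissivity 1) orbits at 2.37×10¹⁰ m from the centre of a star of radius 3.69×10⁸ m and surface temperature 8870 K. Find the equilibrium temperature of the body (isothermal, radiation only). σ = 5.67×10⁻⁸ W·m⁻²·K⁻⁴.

The star's surface emits σT_*⁴; at distance d the flux is S = σT_*⁴(R_*/d)².
S = 5.67×10⁻⁸·(8870)⁴·(3.69×10⁸/2.37×10¹⁰)² = 85080 W/m².
For an isothermal sphere T⁴ = (1−a)S/(4σ) = 2.851×10¹¹ K⁴.

T ≈ 731 K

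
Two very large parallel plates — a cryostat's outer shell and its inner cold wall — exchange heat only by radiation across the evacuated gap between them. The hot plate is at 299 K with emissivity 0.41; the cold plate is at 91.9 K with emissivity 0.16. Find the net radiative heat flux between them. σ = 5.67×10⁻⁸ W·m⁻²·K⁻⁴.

For two infinite grey parallel plates, q = σ(T₁⁴ − T₂⁴)/(1/ε₁ + 1/ε₂ − 1).
T₁⁴ − T₂⁴ = 7.993×10⁹ − 7.133×10⁷ = 7.921×10⁹ K⁴.
1/ε₁ + 1/ε₂ − 1 = 2.439 + 6.250 − 1 = 7.689.
q = 5.67×10⁻⁸ × 7.921×10⁹ / 7.689.

q ≈ 58.4 W/m²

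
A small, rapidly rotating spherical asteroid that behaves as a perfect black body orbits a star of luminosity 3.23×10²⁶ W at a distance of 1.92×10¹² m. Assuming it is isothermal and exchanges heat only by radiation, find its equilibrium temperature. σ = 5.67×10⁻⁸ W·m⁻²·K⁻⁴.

T ≈ 74.5 K

First find the stellar flux at distance d: S = L/(4πd²) = 3.23×10²⁶/(4π·(1.92×10¹²)²) = 6.973 W/m².
For an isothermal sphere, absorbed (1−a)S·πr² = emitted σ·4πr²·T⁴, so T⁴ = (1−a)S/(4σ).
T⁴ = 1.00·6.973/(4·5.67×10⁻⁸) = 3.074×10⁷ K⁴.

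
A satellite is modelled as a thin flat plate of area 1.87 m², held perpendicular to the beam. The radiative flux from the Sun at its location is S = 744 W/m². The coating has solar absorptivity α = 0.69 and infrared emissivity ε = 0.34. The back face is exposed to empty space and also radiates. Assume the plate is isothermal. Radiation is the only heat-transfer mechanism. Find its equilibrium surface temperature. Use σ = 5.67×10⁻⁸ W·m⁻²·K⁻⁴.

At equilibrium, absorbed power = emitted power.
Absorbing cross-section = A = 1.870 m²; emitting surface = 2A = 3.740 m² (ratio 2).
αS·A_cross = εσ·A_surf·T⁴  ⇒  T⁴ = αS/(ε·2σ).
T⁴ = 0.690·744/(0.34·2·5.67×10⁻⁸) = 1.331×10¹⁰ K⁴.
T = (1.331×10¹⁰)^(1/4).

T ≈ 340 K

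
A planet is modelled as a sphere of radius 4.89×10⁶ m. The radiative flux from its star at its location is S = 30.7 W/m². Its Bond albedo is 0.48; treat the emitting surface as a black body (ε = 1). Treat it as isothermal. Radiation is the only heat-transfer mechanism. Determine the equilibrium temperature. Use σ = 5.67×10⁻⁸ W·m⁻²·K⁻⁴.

At equilibrium, absorbed power = emitted power.
Absorbing cross-section = πr² = 7.512×10¹³ m²; emitting surface = 4πr² = 3.005×10¹⁴ m² (ratio 4).
(1−a)S·A_cross = εσ·A_surf·T⁴  ⇒  T⁴ = (1−a)S/(4σ).
T⁴ = 0.520·30.7/(4·5.67×10⁻⁸) = 7.039×10⁷ K⁴.
T = (7.039×10⁷)^(1/4).

T ≈ 91.6 K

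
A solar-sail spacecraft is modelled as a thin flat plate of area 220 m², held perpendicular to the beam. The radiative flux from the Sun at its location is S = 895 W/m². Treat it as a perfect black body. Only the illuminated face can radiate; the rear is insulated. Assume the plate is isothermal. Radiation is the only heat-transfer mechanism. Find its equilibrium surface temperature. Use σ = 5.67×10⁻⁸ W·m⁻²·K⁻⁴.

T ≈ 354 K

At equilibrium, absorbed power = emitted power.
Absorbing cross-section = A = 220.0 m²; emitting surface = A = 220.0 m² (ratio 1).
S·A_cross = εσ·A_surf·T⁴  ⇒  T⁴ = S/(1σ).
T⁴ = 1.00·895/(1·5.67×10⁻⁸) = 1.578×10¹⁰ K⁴.
T = (1.578×10¹⁰)^(1/4).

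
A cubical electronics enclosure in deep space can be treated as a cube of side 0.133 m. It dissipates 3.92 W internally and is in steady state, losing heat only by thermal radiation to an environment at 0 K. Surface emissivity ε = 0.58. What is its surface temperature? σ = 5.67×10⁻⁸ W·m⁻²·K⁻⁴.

T ≈ 183 K

Steady state: internal power = radiated power, P = εσA T⁴.
Radiating area A = 6L² = 0.1061 m².
T⁴ = P/(εσA) = 3.92/(0.58·5.67×10⁻⁸·0.1061) = 1.123×10⁹ K⁴.
T = (1.123×10⁹)^(1/4).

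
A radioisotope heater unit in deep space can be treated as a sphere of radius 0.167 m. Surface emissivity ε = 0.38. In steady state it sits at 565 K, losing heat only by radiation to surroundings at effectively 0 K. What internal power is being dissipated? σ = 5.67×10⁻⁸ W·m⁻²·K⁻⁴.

P ≈ 769 W

Steady state: P = εσA T⁴.
A = 4πr² = 0.3505 m²; T⁴ = (565)⁴ = 1.019×10¹¹ K⁴.
P = 0.38 × 5.67×10⁻⁸ × 0.3505 × 1.019×10¹¹.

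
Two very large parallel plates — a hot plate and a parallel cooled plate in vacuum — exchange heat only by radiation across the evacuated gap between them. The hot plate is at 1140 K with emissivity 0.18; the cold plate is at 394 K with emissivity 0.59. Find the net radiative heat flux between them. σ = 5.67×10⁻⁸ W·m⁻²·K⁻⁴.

q ≈ 15100 W/m²

For two infinite grey parallel plates, q = σ(T₁⁴ − T₂⁴)/(1/ε₁ + 1/ε₂ − 1).
T₁⁴ − T₂⁴ = 1.689×10¹² − 2.410×10¹⁰ = 1.665×10¹² K⁴.
1/ε₁ + 1/ε₂ − 1 = 5.556 + 1.695 − 1 = 6.250.
q = 5.67×10⁻⁸ × 1.665×10¹² / 6.250.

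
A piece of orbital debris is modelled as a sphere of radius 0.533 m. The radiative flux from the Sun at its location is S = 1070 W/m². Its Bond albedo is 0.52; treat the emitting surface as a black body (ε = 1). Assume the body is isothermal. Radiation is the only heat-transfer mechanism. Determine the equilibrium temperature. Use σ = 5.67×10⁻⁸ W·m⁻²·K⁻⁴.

T ≈ 218 K

At equilibrium, absorbed power = emitted power.
Absorbing cross-section = πr² = 0.8925 m²; emitting surface = 4πr² = 3.570 m² (ratio 4).
(1−a)S·A_cross = εσ·A_surf·T⁴  ⇒  T⁴ = (1−a)S/(4σ).
T⁴ = 0.480·1070/(4·5.67×10⁻⁸) = 2.265×10⁹ K⁴.
T = (2.265×10⁹)^(1/4).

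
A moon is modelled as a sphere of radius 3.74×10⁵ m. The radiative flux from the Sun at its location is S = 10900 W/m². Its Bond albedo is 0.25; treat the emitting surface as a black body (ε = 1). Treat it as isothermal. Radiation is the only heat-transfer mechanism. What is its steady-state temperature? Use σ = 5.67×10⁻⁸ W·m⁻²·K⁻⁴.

T ≈ 436 K

At equilibrium, absorbed power = emitted power.
Absorbing cross-section = πr² = 4.394×10¹¹ m²; emitting surface = 4πr² = 1.758×10¹² m² (ratio 4).
(1−a)S·A_cross = εσ·A_surf·T⁴  ⇒  T⁴ = (1−a)S/(4σ).
T⁴ = 0.750·10900/(4·5.67×10⁻⁸) = 3.604×10¹⁰ K⁴.
T = (3.604×10¹⁰)^(1/4).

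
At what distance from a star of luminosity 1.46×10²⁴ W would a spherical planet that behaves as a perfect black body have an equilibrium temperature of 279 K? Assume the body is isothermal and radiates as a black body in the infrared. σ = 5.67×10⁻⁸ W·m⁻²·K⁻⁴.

For an isothermal black-emitting sphere, (1−a)S·πr² = σ·4πr²·T⁴ ⇒ S = 4σT⁴/(1−a).
S = 4·5.67×10⁻⁸·(279)⁴/1.00 = 1374 W/m².
Flux falls as S = L/(4πd²), so d = √(L/(4πS)) = √(1.46×10²⁴/(4π·1374)).

d ≈ 9.19×10⁹ m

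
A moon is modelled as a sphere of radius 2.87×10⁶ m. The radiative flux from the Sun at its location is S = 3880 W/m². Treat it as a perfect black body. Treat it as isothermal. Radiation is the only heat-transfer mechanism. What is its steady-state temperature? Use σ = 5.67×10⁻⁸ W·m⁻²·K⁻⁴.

At equilibrium, absorbed power = emitted power.
Absorbing cross-section = πr² = 2.588×10¹³ m²; emitting surface = 4πr² = 1.035×10¹⁴ m² (ratio 4).
S·A_cross = εσ·A_surf·T⁴  ⇒  T⁴ = S/(4σ).
T⁴ = 1.00·3880/(4·5.67×10⁻⁸) = 1.711×10¹⁰ K⁴.
T = (1.711×10¹⁰)^(1/4).

T ≈ 362 K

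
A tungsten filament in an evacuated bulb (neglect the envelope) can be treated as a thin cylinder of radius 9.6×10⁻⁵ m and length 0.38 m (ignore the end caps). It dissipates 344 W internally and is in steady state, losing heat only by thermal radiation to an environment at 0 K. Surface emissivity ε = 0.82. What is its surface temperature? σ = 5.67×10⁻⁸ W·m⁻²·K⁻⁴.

Steady state: internal power = radiated power, P = εσA T⁴.
Radiating area A = 2πrL = 2.292×10⁻⁴ m².
T⁴ = P/(εσA) = 344/(0.82·5.67×10⁻⁸·2.292×10⁻⁴) = 3.228×10¹³ K⁴.
T = (3.228×10¹³)^(1/4).

T ≈ 2380 K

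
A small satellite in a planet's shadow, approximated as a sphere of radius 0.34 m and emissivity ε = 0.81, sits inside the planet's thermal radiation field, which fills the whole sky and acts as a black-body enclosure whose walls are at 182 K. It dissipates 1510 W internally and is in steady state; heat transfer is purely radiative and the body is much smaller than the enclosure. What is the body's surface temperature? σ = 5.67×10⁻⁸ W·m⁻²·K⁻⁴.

T ≈ 392 K

For a small grey body in a large enclosure, net radiated power = εσA(T⁴ − T_w⁴).
Steady state: P = εσA(T⁴ − T_w⁴) with A = 4πr² = 1.453 m².
T⁴ = P/(εσA) + T_w⁴ = 1510/(0.81·5.67×10⁻⁸·1.453) + (182)⁴
    = 2.263×10¹⁰ + 1.097×10⁹ = 2.373×10¹⁰ K⁴.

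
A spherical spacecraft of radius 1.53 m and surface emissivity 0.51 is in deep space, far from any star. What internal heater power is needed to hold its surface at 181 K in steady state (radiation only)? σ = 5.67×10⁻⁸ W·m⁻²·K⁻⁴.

P ≈ 913 W

P = εσ·4πr²·T⁴.
4πr² = 29.42 m²; T⁴ = 1.073×10⁹ K⁴.
P = 0.51·5.67×10⁻⁸·29.42·1.073×10⁹.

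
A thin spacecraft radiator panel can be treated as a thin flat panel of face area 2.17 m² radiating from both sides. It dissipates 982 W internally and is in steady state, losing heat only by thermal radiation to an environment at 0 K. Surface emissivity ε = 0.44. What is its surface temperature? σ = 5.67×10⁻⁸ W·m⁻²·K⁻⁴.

T ≈ 309 K

Steady state: internal power = radiated power, P = εσA T⁴.
Radiating area A = 2·2.17 = 4.340 m².
T⁴ = P/(εσA) = 982/(0.44·5.67×10⁻⁸·4.340) = 9.070×10⁹ K⁴.
T = (9.070×10⁹)^(1/4).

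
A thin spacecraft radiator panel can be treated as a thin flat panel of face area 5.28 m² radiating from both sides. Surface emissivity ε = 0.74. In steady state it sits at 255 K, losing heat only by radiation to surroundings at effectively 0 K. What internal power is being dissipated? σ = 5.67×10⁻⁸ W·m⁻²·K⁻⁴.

Steady state: P = εσA T⁴.
A = 2·5.28 = 10.56 m²; T⁴ = (255)⁴ = 4.228×10⁹ K⁴.
P = 0.74 × 5.67×10⁻⁸ × 10.56 × 4.228×10⁹.

P ≈ 1870 W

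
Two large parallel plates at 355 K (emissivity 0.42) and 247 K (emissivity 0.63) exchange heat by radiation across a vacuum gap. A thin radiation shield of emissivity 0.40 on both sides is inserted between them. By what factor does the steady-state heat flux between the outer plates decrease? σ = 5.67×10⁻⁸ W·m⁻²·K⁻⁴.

factor ≈ 2.35

Without shield: q₀ = σΔ(T⁴)/(1/ε₁+1/ε₂−1) with denominator 2.968.
With shield the two gaps are in series; the resistances add: (1/ε₁+1/ε_s−1)+(1/ε_s+1/ε₂−1) = 3.881+3.087 = 6.968.
Heat-flux ratio q₀/q = 6.968/2.968.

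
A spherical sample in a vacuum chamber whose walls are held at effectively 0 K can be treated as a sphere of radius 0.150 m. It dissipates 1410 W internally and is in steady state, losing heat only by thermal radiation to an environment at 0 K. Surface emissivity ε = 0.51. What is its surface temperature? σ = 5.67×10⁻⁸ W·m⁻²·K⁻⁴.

T ≈ 644 K

Steady state: internal power = radiated power, P = εσA T⁴.
Radiating area A = 4πr² = 0.2827 m².
T⁴ = P/(εσA) = 1410/(0.51·5.67×10⁻⁸·0.2827) = 1.725×10¹¹ K⁴.
T = (1.725×10¹¹)^(1/4).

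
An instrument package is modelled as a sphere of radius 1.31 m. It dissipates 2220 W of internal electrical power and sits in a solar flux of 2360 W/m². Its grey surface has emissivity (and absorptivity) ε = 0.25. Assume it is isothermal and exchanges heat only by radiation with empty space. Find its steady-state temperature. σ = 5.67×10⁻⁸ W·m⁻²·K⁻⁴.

At steady state, absorbed solar power + internal power = radiated power.
Absorbed: α·S·A_cross = 0.25·2360·5.391 = 3181 W (cross-section πr²).
Total input = 3181 + 2220 = 5401 W.
Radiated: εσ·A_surf·T⁴ with A_surf = 4πr² = 21.57 m².
T⁴ = 5401/(0.25·5.67×10⁻⁸·21.57) = 1.767×10¹⁰ K⁴.

T ≈ 365 K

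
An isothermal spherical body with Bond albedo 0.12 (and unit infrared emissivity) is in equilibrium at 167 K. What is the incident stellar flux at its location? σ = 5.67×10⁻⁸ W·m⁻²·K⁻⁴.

(1−a)S·πr² = σ·4πr²·T⁴ ⇒ S = 4σT⁴/(1−a).
S = 4·5.67×10⁻⁸·7.778×10⁸/0.880.

S ≈ 200 W/m²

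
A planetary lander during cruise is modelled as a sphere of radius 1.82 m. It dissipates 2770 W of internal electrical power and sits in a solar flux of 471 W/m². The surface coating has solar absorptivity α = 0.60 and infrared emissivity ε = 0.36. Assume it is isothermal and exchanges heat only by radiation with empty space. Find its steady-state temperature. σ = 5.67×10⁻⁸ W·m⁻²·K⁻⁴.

At steady state, absorbed solar power + internal power = radiated power.
Absorbed: α·S·A_cross = 0.60·471·10.41 = 2941 W (cross-section πr²).
Total input = 2941 + 2770 = 5711 W.
Radiated: εσ·A_surf·T⁴ with A_surf = 4πr² = 41.62 m².
T⁴ = 5711/(0.36·5.67×10⁻⁸·41.62) = 6.721×10⁹ K⁴.

T ≈ 286 K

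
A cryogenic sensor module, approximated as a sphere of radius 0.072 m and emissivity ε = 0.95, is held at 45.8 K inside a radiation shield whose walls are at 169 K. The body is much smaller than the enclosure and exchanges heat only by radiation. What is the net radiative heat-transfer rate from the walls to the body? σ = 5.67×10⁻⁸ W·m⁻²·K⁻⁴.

For a small grey body in a large enclosure: P_net = εσA(T_body⁴ − T_wall⁴).
A = 4πr² = 0.06514 m²; T_body⁴ − T_wall⁴ = 4.400×10⁶ − 8.157×10⁸ = -8.113×10⁸ K⁴.
|P_net| = 0.95·5.67×10⁻⁸·0.06514·8.113×10⁸.

P_net ≈ 2.85 W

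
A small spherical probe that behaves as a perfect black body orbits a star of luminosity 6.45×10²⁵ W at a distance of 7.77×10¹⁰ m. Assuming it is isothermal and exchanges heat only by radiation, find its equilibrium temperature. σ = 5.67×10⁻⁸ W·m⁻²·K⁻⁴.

First find the stellar flux at distance d: S = L/(4πd²) = 6.45×10²⁵/(4π·(7.77×10¹⁰)²) = 850.2 W/m².
For an isothermal sphere, absorbed (1−a)S·πr² = emitted σ·4πr²·T⁴, so T⁴ = (1−a)S/(4σ).
T⁴ = 1.00·850.2/(4·5.67×10⁻⁸) = 3.749×10⁹ K⁴.

T ≈ 247 K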